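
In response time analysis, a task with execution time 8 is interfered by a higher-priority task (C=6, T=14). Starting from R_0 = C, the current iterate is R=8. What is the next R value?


R_next = C + ceil(R_prev / T_hp) * C_hp
ceil(8 / 14) = ceil(0.5714) = 1
Interference = 1 * 6 = 6
R_next = 8 + 6 = 14

14


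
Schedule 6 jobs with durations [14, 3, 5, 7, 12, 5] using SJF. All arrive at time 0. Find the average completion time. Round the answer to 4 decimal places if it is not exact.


SJF order (ascending): [3, 5, 5, 7, 12, 14]
Completion times:
  Job 1: burst=3, C=3
  Job 2: burst=5, C=8
  Job 3: burst=5, C=13
  Job 4: burst=7, C=20
  Job 5: burst=12, C=32
  Job 6: burst=14, C=46
Average completion = 122/6 = 20.3333

20.3333


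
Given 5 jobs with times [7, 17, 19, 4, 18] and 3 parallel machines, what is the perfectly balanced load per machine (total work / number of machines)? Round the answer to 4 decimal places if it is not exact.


Total processing time = 7 + 17 + 19 + 4 + 18 = 65
Number of machines = 3
Ideal balanced load = 65 / 3 = 21.6667

21.6667


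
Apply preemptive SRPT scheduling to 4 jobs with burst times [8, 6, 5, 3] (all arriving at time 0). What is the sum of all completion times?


Since all jobs arrive at t=0, SRPT equals SPT ordering.
SPT order: [3, 5, 6, 8]
Completion times:
  Job 1: p=3, C=3
  Job 2: p=5, C=8
  Job 3: p=6, C=14
  Job 4: p=8, C=22
Total completion time = 3 + 8 + 14 + 22 = 47

47


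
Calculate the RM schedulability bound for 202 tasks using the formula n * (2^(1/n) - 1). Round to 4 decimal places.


Compute 2^(1/202) = 1.0034373158
Subtract 1: 1.0034373158 - 1 = 0.0034373158
Multiply by n: 202 * 0.0034373158 = 0.6943377916
Round to 4 dp: 0.6943

0.6943


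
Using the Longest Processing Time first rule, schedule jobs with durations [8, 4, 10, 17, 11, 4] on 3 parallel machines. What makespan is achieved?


Sort jobs in decreasing order (LPT): [17, 11, 10, 8, 4, 4]
Assign each job to the least loaded machine:
  Machine 1: jobs [17], load = 17
  Machine 2: jobs [11, 4, 4], load = 19
  Machine 3: jobs [10, 8], load = 18
Makespan = max load = 19

19


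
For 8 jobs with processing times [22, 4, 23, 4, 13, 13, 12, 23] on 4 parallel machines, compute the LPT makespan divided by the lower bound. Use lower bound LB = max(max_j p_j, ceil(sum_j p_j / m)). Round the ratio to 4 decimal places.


LPT order: [23, 23, 22, 13, 13, 12, 4, 4]
Machine loads after assignment: [27, 27, 34, 26]
LPT makespan = 34
Lower bound = max(max_job, ceil(total/4)) = max(23, 29) = 29
Ratio = 34 / 29 = 1.1724

1.1724


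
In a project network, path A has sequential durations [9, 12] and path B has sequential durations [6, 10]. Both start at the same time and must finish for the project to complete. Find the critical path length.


Path A total = 9 + 12 = 21
Path B total = 6 + 10 = 16
Critical path = longest path = max(21, 16) = 21

21


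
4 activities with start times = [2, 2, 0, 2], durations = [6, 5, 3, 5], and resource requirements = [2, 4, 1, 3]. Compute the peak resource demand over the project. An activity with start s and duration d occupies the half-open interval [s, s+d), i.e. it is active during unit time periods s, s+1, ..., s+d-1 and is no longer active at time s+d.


Each activity i is active on [start_i, start_i + duration_i).
Compute total resource usage per time slot:
  t=0: active resources = [1], total = 1
  t=1: active resources = [1], total = 1
  t=2: active resources = [2, 4, 1, 3], total = 10
  t=3: active resources = [2, 4, 3], total = 9
  t=4: active resources = [2, 4, 3], total = 9
  t=5: active resources = [2, 4, 3], total = 9
  t=6: active resources = [2, 4, 3], total = 9
  t=7: active resources = [2], total = 2
Peak resource demand = 10

10


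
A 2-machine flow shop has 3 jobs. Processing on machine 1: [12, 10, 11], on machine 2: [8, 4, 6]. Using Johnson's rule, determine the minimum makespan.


Apply Johnson's rule:
  Group 1 (a <= b): []
  Group 2 (a > b): [(1, 12, 8), (3, 11, 6), (2, 10, 4)]
Optimal job order: [1, 3, 2]
Schedule:
  Job 1: M1 done at 12, M2 done at 20
  Job 3: M1 done at 23, M2 done at 29
  Job 2: M1 done at 33, M2 done at 37
Makespan = 37

37


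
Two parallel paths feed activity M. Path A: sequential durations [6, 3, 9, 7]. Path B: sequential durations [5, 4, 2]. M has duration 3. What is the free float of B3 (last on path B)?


ES(B3) = sum of predecessors on chain B = 9
EF(B3) = ES + duration = 9 + 2 = 11
Successor of B3 is M. ES(M) = max(sum(A), sum(B)) = max(25, 11) = 25
Free float = ES(successor) - EF(current) = 25 - 11 = 14

14


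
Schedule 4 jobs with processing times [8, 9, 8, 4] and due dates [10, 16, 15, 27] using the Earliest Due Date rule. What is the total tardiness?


Sort by due date (EDD order): [(8, 10), (8, 15), (9, 16), (4, 27)]
Compute completion times and tardiness:
  Job 1: p=8, d=10, C=8, tardiness=max(0,8-10)=0
  Job 2: p=8, d=15, C=16, tardiness=max(0,16-15)=1
  Job 3: p=9, d=16, C=25, tardiness=max(0,25-16)=9
  Job 4: p=4, d=27, C=29, tardiness=max(0,29-27)=2
Total tardiness = 12

12


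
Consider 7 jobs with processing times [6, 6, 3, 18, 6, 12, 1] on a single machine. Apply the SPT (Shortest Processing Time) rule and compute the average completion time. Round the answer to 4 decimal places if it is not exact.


Sort jobs by processing time (SPT order): [1, 3, 6, 6, 6, 12, 18]
Compute completion times sequentially:
  Job 1: processing = 1, completes at 1
  Job 2: processing = 3, completes at 4
  Job 3: processing = 6, completes at 10
  Job 4: processing = 6, completes at 16
  Job 5: processing = 6, completes at 22
  Job 6: processing = 12, completes at 34
  Job 7: processing = 18, completes at 52
Sum of completion times = 139
Average completion time = 139/7 = 19.8571

19.8571


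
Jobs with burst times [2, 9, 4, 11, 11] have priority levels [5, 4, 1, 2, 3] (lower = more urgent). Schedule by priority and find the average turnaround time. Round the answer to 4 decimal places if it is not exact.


Sort by priority (ascending = highest first):
Order: [(1, 4), (2, 11), (3, 11), (4, 9), (5, 2)]
Completion times:
  Priority 1, burst=4, C=4
  Priority 2, burst=11, C=15
  Priority 3, burst=11, C=26
  Priority 4, burst=9, C=35
  Priority 5, burst=2, C=37
Average turnaround = 117/5 = 23.4

23.4


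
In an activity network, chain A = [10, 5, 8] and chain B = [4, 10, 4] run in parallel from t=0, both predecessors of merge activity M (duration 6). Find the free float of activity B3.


ES(B3) = sum of predecessors on chain B = 14
EF(B3) = ES + duration = 14 + 4 = 18
Successor of B3 is M. ES(M) = max(sum(A), sum(B)) = max(23, 18) = 23
Free float = ES(successor) - EF(current) = 23 - 18 = 5

5


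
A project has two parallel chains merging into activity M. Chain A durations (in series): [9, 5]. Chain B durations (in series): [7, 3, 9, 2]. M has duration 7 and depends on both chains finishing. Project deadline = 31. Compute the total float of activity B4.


Forward pass: ES(B4) = sum of predecessors on chain B = 19
EF = ES + duration = 19 + 2 = 21
Backward pass: LF(M) = deadline = 31; LS(M) = 31 - 7 = 24
LF(B4) = LS(M) - sum(successors on chain B) = 24 - 0 = 24
LS = LF - duration = 24 - 2 = 22
Total float = LS - ES = 22 - 19 = 3

3


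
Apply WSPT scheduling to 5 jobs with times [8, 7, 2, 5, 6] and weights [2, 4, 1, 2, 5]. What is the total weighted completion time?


Compute p/w ratios and sort ascending (WSPT): [(6, 5), (7, 4), (2, 1), (5, 2), (8, 2)]
Compute weighted completion times:
  Job (p=6,w=5): C=6, w*C=5*6=30
  Job (p=7,w=4): C=13, w*C=4*13=52
  Job (p=2,w=1): C=15, w*C=1*15=15
  Job (p=5,w=2): C=20, w*C=2*20=40
  Job (p=8,w=2): C=28, w*C=2*28=56
Total weighted completion time = 193

193


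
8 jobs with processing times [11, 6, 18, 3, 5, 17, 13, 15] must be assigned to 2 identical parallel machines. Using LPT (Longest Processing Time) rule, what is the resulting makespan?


Sort jobs in decreasing order (LPT): [18, 17, 15, 13, 11, 6, 5, 3]
Assign each job to the least loaded machine:
  Machine 1: jobs [18, 13, 11, 3], load = 45
  Machine 2: jobs [17, 15, 6, 5], load = 43
Makespan = max load = 45

45


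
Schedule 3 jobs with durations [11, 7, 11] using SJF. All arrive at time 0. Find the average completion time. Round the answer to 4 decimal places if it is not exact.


SJF order (ascending): [7, 11, 11]
Completion times:
  Job 1: burst=7, C=7
  Job 2: burst=11, C=18
  Job 3: burst=11, C=29
Average completion = 54/3 = 18.0

18.0


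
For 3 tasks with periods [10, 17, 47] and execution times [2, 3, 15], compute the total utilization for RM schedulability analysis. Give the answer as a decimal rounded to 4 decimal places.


Compute individual utilizations (exact fractions):
  Task 1: C/T = 2/10 = 1/5 (approx. 0.2)
  Task 2: C/T = 3/17 (approx. 0.1765)
  Task 3: C/T = 15/47 (approx. 0.3191)
Total utilization U = 1/5 + 3/17 + 15/47 = 2779/3995
Rounded to 4 decimal places: U = 0.6956
RM (Liu & Layland) bound for 3 tasks = 0.779763; compare with U = 2779/3995 (approx. 0.695620)
U <= bound, so schedulable by RM sufficient condition.

0.6956


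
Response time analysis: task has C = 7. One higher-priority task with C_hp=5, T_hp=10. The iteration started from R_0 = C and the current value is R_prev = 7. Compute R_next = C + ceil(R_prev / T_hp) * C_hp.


R_next = C + ceil(R_prev / T_hp) * C_hp
ceil(7 / 10) = ceil(0.7) = 1
Interference = 1 * 5 = 5
R_next = 7 + 5 = 12

12


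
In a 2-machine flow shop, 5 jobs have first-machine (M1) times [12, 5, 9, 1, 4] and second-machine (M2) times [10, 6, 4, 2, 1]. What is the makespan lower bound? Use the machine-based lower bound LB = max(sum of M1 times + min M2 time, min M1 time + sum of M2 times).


LB1 = sum(M1 times) + min(M2 times) = 31 + 1 = 32
LB2 = min(M1 times) + sum(M2 times) = 1 + 23 = 24
Lower bound = max(LB1, LB2) = max(32, 24) = 32

32


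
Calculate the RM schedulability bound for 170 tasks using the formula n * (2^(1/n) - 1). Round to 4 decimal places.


Compute 2^(1/170) = 1.0040856600
Subtract 1: 1.0040856600 - 1 = 0.0040856600
Multiply by n: 170 * 0.0040856600 = 0.6945622000
Round to 4 dp: 0.6946

0.6946


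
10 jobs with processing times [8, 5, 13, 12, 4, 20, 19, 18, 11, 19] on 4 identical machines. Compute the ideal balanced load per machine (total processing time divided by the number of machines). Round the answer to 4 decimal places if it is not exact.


Total processing time = 8 + 5 + 13 + 12 + 4 + 20 + 19 + 18 + 11 + 19 = 129
Number of machines = 4
Ideal balanced load = 129 / 4 = 32.25

32.25


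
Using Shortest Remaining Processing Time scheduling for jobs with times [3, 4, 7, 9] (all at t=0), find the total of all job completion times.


Since all jobs arrive at t=0, SRPT equals SPT ordering.
SPT order: [3, 4, 7, 9]
Completion times:
  Job 1: p=3, C=3
  Job 2: p=4, C=7
  Job 3: p=7, C=14
  Job 4: p=9, C=23
Total completion time = 3 + 7 + 14 + 23 = 47

47


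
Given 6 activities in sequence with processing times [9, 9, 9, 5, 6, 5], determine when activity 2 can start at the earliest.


Activity 2 starts after activities 1 through 1 complete.
Predecessor durations: [9]
ES = 9 = 9

9


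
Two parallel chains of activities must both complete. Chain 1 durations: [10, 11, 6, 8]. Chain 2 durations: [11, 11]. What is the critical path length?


Path A total = 10 + 11 + 6 + 8 = 35
Path B total = 11 + 11 = 22
Critical path = longest path = max(35, 22) = 35

35


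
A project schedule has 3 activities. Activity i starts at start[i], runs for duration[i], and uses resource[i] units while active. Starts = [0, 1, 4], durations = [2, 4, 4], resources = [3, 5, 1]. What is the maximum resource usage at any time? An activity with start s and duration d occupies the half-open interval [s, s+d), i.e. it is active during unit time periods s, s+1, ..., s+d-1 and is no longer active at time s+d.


Each activity i is active on [start_i, start_i + duration_i).
Compute total resource usage per time slot:
  t=0: active resources = [3], total = 3
  t=1: active resources = [3, 5], total = 8
  t=2: active resources = [5], total = 5
  t=3: active resources = [5], total = 5
  t=4: active resources = [5, 1], total = 6
  t=5: active resources = [1], total = 1
  t=6: active resources = [1], total = 1
  t=7: active resources = [1], total = 1
Peak resource demand = 8

8


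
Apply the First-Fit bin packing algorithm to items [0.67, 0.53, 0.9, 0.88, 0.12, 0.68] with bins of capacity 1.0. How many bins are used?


Place items sequentially using First-Fit:
  Item 0.67 -> new Bin 1
  Item 0.53 -> new Bin 2
  Item 0.9 -> new Bin 3
  Item 0.88 -> new Bin 4
  Item 0.12 -> Bin 1 (now 0.79)
  Item 0.68 -> new Bin 5
Total bins used = 5

5


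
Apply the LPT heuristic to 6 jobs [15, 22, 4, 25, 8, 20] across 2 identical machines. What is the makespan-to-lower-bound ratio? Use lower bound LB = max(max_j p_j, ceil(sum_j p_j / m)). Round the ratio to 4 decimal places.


LPT order: [25, 22, 20, 15, 8, 4]
Machine loads after assignment: [48, 46]
LPT makespan = 48
Lower bound = max(max_job, ceil(total/2)) = max(25, 47) = 47
Ratio = 48 / 47 = 1.0213

1.0213


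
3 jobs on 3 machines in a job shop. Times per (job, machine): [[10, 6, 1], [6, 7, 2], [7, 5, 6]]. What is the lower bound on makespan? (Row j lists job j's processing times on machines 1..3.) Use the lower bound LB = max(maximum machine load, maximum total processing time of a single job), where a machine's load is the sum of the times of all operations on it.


Machine loads:
  Machine 1: 10 + 6 + 7 = 23
  Machine 2: 6 + 7 + 5 = 18
  Machine 3: 1 + 2 + 6 = 9
Max machine load = 23
Job totals:
  Job 1: 17
  Job 2: 15
  Job 3: 18
Max job total = 18
Lower bound = max(23, 18) = 23

23


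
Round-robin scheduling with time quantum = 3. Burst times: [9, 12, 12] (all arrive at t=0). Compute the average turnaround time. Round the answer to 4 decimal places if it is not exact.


Time quantum = 3
Execution trace:
  J1 runs 3 units, time = 3
  J2 runs 3 units, time = 6
  J3 runs 3 units, time = 9
  J1 runs 3 units, time = 12
  J2 runs 3 units, time = 15
  J3 runs 3 units, time = 18
  J1 runs 3 units, time = 21
  J2 runs 3 units, time = 24
  J3 runs 3 units, time = 27
  J2 runs 3 units, time = 30
  J3 runs 3 units, time = 33
Finish times: [21, 30, 33]
Average turnaround = 84/3 = 28.0

28.0


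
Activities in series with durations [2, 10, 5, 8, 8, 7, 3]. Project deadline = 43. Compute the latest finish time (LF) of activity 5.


LF(activity 5) = deadline - sum of successor durations
Successors: activities 6 through 7 with durations [7, 3]
Sum of successor durations = 10
LF = 43 - 10 = 33

33


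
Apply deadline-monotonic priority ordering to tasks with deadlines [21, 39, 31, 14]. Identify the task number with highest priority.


Sort tasks by relative deadline (ascending):
  Task 4: deadline = 14
  Task 1: deadline = 21
  Task 3: deadline = 31
  Task 2: deadline = 39
Priority order (highest first): [4, 1, 3, 2]
Highest priority task = 4

4


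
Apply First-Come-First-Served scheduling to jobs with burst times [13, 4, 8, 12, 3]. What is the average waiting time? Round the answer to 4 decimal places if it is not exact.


FCFS order (as given): [13, 4, 8, 12, 3]
Waiting times:
  Job 1: wait = 0
  Job 2: wait = 13
  Job 3: wait = 17
  Job 4: wait = 25
  Job 5: wait = 37
Sum of waiting times = 92
Average waiting time = 92/5 = 18.4

18.4


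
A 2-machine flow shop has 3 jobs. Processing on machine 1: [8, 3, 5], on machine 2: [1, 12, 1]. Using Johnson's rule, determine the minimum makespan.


Apply Johnson's rule:
  Group 1 (a <= b): [(2, 3, 12)]
  Group 2 (a > b): [(1, 8, 1), (3, 5, 1)]
Optimal job order: [2, 1, 3]
Schedule:
  Job 2: M1 done at 3, M2 done at 15
  Job 1: M1 done at 11, M2 done at 16
  Job 3: M1 done at 16, M2 done at 17
Makespan = 17

17


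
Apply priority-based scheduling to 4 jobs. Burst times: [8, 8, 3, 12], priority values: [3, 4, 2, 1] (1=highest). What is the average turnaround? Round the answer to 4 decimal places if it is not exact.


Sort by priority (ascending = highest first):
Order: [(1, 12), (2, 3), (3, 8), (4, 8)]
Completion times:
  Priority 1, burst=12, C=12
  Priority 2, burst=3, C=15
  Priority 3, burst=8, C=23
  Priority 4, burst=8, C=31
Average turnaround = 81/4 = 20.25

20.25


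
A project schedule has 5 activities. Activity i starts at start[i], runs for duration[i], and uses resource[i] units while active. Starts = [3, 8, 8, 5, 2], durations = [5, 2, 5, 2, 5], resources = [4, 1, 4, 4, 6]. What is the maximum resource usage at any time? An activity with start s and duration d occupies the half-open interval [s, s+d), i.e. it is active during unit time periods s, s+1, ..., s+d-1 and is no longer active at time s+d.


Each activity i is active on [start_i, start_i + duration_i).
Compute total resource usage per time slot:
  t=0: active resources = [], total = 0
  t=1: active resources = [], total = 0
  t=2: active resources = [6], total = 6
  t=3: active resources = [4, 6], total = 10
  t=4: active resources = [4, 6], total = 10
  t=5: active resources = [4, 4, 6], total = 14
  t=6: active resources = [4, 4, 6], total = 14
  t=7: active resources = [4], total = 4
  t=8: active resources = [1, 4], total = 5
  t=9: active resources = [1, 4], total = 5
  t=10: active resources = [4], total = 4
  t=11: active resources = [4], total = 4
  t=12: active resources = [4], total = 4
Peak resource demand = 14

14


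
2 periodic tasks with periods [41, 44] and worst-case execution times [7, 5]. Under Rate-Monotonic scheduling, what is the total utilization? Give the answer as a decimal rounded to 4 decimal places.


Compute individual utilizations (exact fractions):
  Task 1: C/T = 7/41 (approx. 0.1707)
  Task 2: C/T = 5/44 (approx. 0.1136)
Total utilization U = 7/41 + 5/44 = 513/1804
Rounded to 4 decimal places: U = 0.2844
RM (Liu & Layland) bound for 2 tasks = 0.828427; compare with U = 513/1804 (approx. 0.284368)
U <= bound, so schedulable by RM sufficient condition.

0.2844


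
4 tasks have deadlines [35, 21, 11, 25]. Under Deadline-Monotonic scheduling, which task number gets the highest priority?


Sort tasks by relative deadline (ascending):
  Task 3: deadline = 11
  Task 2: deadline = 21
  Task 4: deadline = 25
  Task 1: deadline = 35
Priority order (highest first): [3, 2, 4, 1]
Highest priority task = 3

3


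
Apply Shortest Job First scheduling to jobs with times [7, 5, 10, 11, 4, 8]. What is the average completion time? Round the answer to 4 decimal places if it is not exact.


SJF order (ascending): [4, 5, 7, 8, 10, 11]
Completion times:
  Job 1: burst=4, C=4
  Job 2: burst=5, C=9
  Job 3: burst=7, C=16
  Job 4: burst=8, C=24
  Job 5: burst=10, C=34
  Job 6: burst=11, C=45
Average completion = 132/6 = 22.0

22.0


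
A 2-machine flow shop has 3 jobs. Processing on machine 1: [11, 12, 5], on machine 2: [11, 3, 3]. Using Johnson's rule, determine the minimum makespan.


Apply Johnson's rule:
  Group 1 (a <= b): [(1, 11, 11)]
  Group 2 (a > b): [(2, 12, 3), (3, 5, 3)]
Optimal job order: [1, 2, 3]
Schedule:
  Job 1: M1 done at 11, M2 done at 22
  Job 2: M1 done at 23, M2 done at 26
  Job 3: M1 done at 28, M2 done at 31
Makespan = 31

31


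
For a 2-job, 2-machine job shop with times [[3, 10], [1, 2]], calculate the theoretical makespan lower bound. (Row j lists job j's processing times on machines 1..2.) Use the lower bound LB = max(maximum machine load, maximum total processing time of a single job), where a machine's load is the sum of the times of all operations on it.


Machine loads:
  Machine 1: 3 + 1 = 4
  Machine 2: 10 + 2 = 12
Max machine load = 12
Job totals:
  Job 1: 13
  Job 2: 3
Max job total = 13
Lower bound = max(12, 13) = 13

13


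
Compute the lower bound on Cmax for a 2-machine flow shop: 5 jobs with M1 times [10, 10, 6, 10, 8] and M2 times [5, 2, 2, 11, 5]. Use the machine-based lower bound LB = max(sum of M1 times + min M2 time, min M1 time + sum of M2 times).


LB1 = sum(M1 times) + min(M2 times) = 44 + 2 = 46
LB2 = min(M1 times) + sum(M2 times) = 6 + 25 = 31
Lower bound = max(LB1, LB2) = max(46, 31) = 46

46


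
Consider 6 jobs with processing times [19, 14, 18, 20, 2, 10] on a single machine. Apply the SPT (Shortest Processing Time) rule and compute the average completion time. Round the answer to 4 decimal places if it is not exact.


Sort jobs by processing time (SPT order): [2, 10, 14, 18, 19, 20]
Compute completion times sequentially:
  Job 1: processing = 2, completes at 2
  Job 2: processing = 10, completes at 12
  Job 3: processing = 14, completes at 26
  Job 4: processing = 18, completes at 44
  Job 5: processing = 19, completes at 63
  Job 6: processing = 20, completes at 83
Sum of completion times = 230
Average completion time = 230/6 = 38.3333

38.3333


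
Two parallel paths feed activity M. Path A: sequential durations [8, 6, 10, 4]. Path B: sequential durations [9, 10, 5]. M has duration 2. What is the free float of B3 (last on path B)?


ES(B3) = sum of predecessors on chain B = 19
EF(B3) = ES + duration = 19 + 5 = 24
Successor of B3 is M. ES(M) = max(sum(A), sum(B)) = max(28, 24) = 28
Free float = ES(successor) - EF(current) = 28 - 24 = 4

4


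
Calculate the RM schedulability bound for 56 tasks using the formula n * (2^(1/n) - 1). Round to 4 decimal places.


Compute 2^(1/56) = 1.0124545481
Subtract 1: 1.0124545481 - 1 = 0.0124545481
Multiply by n: 56 * 0.0124545481 = 0.6974546936
Round to 4 dp: 0.6975

0.6975


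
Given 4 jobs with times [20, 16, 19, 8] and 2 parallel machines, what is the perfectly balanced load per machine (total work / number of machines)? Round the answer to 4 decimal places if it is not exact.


Total processing time = 20 + 16 + 19 + 8 = 63
Number of machines = 2
Ideal balanced load = 63 / 2 = 31.5

31.5


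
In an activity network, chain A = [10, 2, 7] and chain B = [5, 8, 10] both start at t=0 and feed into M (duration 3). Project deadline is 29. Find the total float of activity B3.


Forward pass: ES(B3) = sum of predecessors on chain B = 13
EF = ES + duration = 13 + 10 = 23
Backward pass: LF(M) = deadline = 29; LS(M) = 29 - 3 = 26
LF(B3) = LS(M) - sum(successors on chain B) = 26 - 0 = 26
LS = LF - duration = 26 - 10 = 16
Total float = LS - ES = 16 - 13 = 3

3


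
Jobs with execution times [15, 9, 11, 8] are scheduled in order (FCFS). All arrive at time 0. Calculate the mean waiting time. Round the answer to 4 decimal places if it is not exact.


FCFS order (as given): [15, 9, 11, 8]
Waiting times:
  Job 1: wait = 0
  Job 2: wait = 15
  Job 3: wait = 24
  Job 4: wait = 35
Sum of waiting times = 74
Average waiting time = 74/4 = 18.5

18.5


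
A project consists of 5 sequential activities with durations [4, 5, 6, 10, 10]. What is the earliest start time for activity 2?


Activity 2 starts after activities 1 through 1 complete.
Predecessor durations: [4]
ES = 4 = 4

4


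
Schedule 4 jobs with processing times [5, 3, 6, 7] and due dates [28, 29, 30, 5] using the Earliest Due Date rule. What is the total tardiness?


Sort by due date (EDD order): [(7, 5), (5, 28), (3, 29), (6, 30)]
Compute completion times and tardiness:
  Job 1: p=7, d=5, C=7, tardiness=max(0,7-5)=2
  Job 2: p=5, d=28, C=12, tardiness=max(0,12-28)=0
  Job 3: p=3, d=29, C=15, tardiness=max(0,15-29)=0
  Job 4: p=6, d=30, C=21, tardiness=max(0,21-30)=0
Total tardiness = 2

2


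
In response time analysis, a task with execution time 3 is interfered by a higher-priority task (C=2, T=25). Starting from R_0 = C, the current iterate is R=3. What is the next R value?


R_next = C + ceil(R_prev / T_hp) * C_hp
ceil(3 / 25) = ceil(0.12) = 1
Interference = 1 * 2 = 2
R_next = 3 + 2 = 5

5


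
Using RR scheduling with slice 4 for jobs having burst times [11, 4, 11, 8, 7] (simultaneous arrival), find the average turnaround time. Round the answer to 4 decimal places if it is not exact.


Time quantum = 4
Execution trace:
  J1 runs 4 units, time = 4
  J2 runs 4 units, time = 8
  J3 runs 4 units, time = 12
  J4 runs 4 units, time = 16
  J5 runs 4 units, time = 20
  J1 runs 4 units, time = 24
  J3 runs 4 units, time = 28
  J4 runs 4 units, time = 32
  J5 runs 3 units, time = 35
  J1 runs 3 units, time = 38
  J3 runs 3 units, time = 41
Finish times: [38, 8, 41, 32, 35]
Average turnaround = 154/5 = 30.8

30.8


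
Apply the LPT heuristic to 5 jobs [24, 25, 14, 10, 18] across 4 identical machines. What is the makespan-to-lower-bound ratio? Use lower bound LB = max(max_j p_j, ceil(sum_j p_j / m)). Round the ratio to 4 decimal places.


LPT order: [25, 24, 18, 14, 10]
Machine loads after assignment: [25, 24, 18, 24]
LPT makespan = 25
Lower bound = max(max_job, ceil(total/4)) = max(25, 23) = 25
Ratio = 25 / 25 = 1.0

1.0


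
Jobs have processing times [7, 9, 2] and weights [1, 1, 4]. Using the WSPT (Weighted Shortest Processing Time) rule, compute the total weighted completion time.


Compute p/w ratios and sort ascending (WSPT): [(2, 4), (7, 1), (9, 1)]
Compute weighted completion times:
  Job (p=2,w=4): C=2, w*C=4*2=8
  Job (p=7,w=1): C=9, w*C=1*9=9
  Job (p=9,w=1): C=18, w*C=1*18=18
Total weighted completion time = 35

35


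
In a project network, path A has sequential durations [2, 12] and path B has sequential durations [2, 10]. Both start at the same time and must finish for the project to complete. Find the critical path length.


Path A total = 2 + 12 = 14
Path B total = 2 + 10 = 12
Critical path = longest path = max(14, 12) = 14

14


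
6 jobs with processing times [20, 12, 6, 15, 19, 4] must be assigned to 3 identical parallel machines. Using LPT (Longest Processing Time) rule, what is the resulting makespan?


Sort jobs in decreasing order (LPT): [20, 19, 15, 12, 6, 4]
Assign each job to the least loaded machine:
  Machine 1: jobs [20, 4], load = 24
  Machine 2: jobs [19, 6], load = 25
  Machine 3: jobs [15, 12], load = 27
Makespan = max load = 27

27


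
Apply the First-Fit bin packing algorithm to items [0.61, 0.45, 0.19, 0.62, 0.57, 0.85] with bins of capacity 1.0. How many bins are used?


Place items sequentially using First-Fit:
  Item 0.61 -> new Bin 1
  Item 0.45 -> new Bin 2
  Item 0.19 -> Bin 1 (now 0.8)
  Item 0.62 -> new Bin 3
  Item 0.57 -> new Bin 4
  Item 0.85 -> new Bin 5
Total bins used = 5

5


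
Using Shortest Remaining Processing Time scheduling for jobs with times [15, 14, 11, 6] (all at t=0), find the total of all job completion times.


Since all jobs arrive at t=0, SRPT equals SPT ordering.
SPT order: [6, 11, 14, 15]
Completion times:
  Job 1: p=6, C=6
  Job 2: p=11, C=17
  Job 3: p=14, C=31
  Job 4: p=15, C=46
Total completion time = 6 + 17 + 31 + 46 = 100

100


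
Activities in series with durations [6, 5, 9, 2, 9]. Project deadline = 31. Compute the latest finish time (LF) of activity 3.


LF(activity 3) = deadline - sum of successor durations
Successors: activities 4 through 5 with durations [2, 9]
Sum of successor durations = 11
LF = 31 - 11 = 20

20


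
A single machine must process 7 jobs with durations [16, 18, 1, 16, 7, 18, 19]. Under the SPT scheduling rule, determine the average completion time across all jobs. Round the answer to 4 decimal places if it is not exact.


Sort jobs by processing time (SPT order): [1, 7, 16, 16, 18, 18, 19]
Compute completion times sequentially:
  Job 1: processing = 1, completes at 1
  Job 2: processing = 7, completes at 8
  Job 3: processing = 16, completes at 24
  Job 4: processing = 16, completes at 40
  Job 5: processing = 18, completes at 58
  Job 6: processing = 18, completes at 76
  Job 7: processing = 19, completes at 95
Sum of completion times = 302
Average completion time = 302/7 = 43.1429

43.1429


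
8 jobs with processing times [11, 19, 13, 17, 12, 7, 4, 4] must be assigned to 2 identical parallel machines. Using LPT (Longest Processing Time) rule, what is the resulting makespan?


Sort jobs in decreasing order (LPT): [19, 17, 13, 12, 11, 7, 4, 4]
Assign each job to the least loaded machine:
  Machine 1: jobs [19, 12, 7, 4], load = 42
  Machine 2: jobs [17, 13, 11, 4], load = 45
Makespan = max load = 45

45


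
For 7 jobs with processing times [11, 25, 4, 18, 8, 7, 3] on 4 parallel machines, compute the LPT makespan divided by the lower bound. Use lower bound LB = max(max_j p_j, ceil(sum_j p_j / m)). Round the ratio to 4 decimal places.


LPT order: [25, 18, 11, 8, 7, 4, 3]
Machine loads after assignment: [25, 18, 18, 15]
LPT makespan = 25
Lower bound = max(max_job, ceil(total/4)) = max(25, 19) = 25
Ratio = 25 / 25 = 1.0

1.0


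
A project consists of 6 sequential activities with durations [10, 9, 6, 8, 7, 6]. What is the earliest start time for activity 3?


Activity 3 starts after activities 1 through 2 complete.
Predecessor durations: [10, 9]
ES = 10 + 9 = 19

19


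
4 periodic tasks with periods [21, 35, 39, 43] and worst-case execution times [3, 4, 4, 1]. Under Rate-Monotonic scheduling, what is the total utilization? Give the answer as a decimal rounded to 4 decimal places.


Compute individual utilizations (exact fractions):
  Task 1: C/T = 3/21 = 1/7 (approx. 0.1429)
  Task 2: C/T = 4/35 (approx. 0.1143)
  Task 3: C/T = 4/39 (approx. 0.1026)
  Task 4: C/T = 1/43 (approx. 0.0233)
Total utilization U = 1/7 + 4/35 + 4/39 + 1/43 = 22478/58695
Rounded to 4 decimal places: U = 0.3830
RM (Liu & Layland) bound for 4 tasks = 0.756828; compare with U = 22478/58695 (approx. 0.382963)
U <= bound, so schedulable by RM sufficient condition.

0.3830


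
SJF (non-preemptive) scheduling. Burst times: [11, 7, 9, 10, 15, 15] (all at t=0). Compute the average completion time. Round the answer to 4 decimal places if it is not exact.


SJF order (ascending): [7, 9, 10, 11, 15, 15]
Completion times:
  Job 1: burst=7, C=7
  Job 2: burst=9, C=16
  Job 3: burst=10, C=26
  Job 4: burst=11, C=37
  Job 5: burst=15, C=52
  Job 6: burst=15, C=67
Average completion = 205/6 = 34.1667

34.1667


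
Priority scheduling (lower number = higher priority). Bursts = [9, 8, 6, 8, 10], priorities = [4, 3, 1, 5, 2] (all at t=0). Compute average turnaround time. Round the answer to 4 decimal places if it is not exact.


Sort by priority (ascending = highest first):
Order: [(1, 6), (2, 10), (3, 8), (4, 9), (5, 8)]
Completion times:
  Priority 1, burst=6, C=6
  Priority 2, burst=10, C=16
  Priority 3, burst=8, C=24
  Priority 4, burst=9, C=33
  Priority 5, burst=8, C=41
Average turnaround = 120/5 = 24.0

24.0


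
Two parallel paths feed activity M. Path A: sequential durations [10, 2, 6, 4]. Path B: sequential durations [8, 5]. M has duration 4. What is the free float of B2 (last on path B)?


ES(B2) = sum of predecessors on chain B = 8
EF(B2) = ES + duration = 8 + 5 = 13
Successor of B2 is M. ES(M) = max(sum(A), sum(B)) = max(22, 13) = 22
Free float = ES(successor) - EF(current) = 22 - 13 = 9

9


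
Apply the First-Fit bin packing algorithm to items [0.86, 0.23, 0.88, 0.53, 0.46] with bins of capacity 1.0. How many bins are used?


Place items sequentially using First-Fit:
  Item 0.86 -> new Bin 1
  Item 0.23 -> new Bin 2
  Item 0.88 -> new Bin 3
  Item 0.53 -> Bin 2 (now 0.76)
  Item 0.46 -> new Bin 4
Total bins used = 4

4


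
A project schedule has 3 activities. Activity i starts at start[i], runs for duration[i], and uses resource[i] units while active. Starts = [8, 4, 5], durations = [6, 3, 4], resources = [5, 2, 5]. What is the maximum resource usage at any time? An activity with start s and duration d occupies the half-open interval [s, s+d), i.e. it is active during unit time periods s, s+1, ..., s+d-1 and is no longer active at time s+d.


Each activity i is active on [start_i, start_i + duration_i).
Compute total resource usage per time slot:
  t=0: active resources = [], total = 0
  t=1: active resources = [], total = 0
  t=2: active resources = [], total = 0
  t=3: active resources = [], total = 0
  t=4: active resources = [2], total = 2
  t=5: active resources = [2, 5], total = 7
  t=6: active resources = [2, 5], total = 7
  t=7: active resources = [5], total = 5
  t=8: active resources = [5, 5], total = 10
  t=9: active resources = [5], total = 5
  t=10: active resources = [5], total = 5
  t=11: active resources = [5], total = 5
  t=12: active resources = [5], total = 5
  t=13: active resources = [5], total = 5
Peak resource demand = 10

10


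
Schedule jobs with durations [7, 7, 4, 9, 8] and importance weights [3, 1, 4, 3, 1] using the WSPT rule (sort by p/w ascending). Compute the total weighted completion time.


Compute p/w ratios and sort ascending (WSPT): [(4, 4), (7, 3), (9, 3), (7, 1), (8, 1)]
Compute weighted completion times:
  Job (p=4,w=4): C=4, w*C=4*4=16
  Job (p=7,w=3): C=11, w*C=3*11=33
  Job (p=9,w=3): C=20, w*C=3*20=60
  Job (p=7,w=1): C=27, w*C=1*27=27
  Job (p=8,w=1): C=35, w*C=1*35=35
Total weighted completion time = 171

171


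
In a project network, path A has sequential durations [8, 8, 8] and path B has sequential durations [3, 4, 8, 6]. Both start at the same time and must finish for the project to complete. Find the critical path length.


Path A total = 8 + 8 + 8 = 24
Path B total = 3 + 4 + 8 + 6 = 21
Critical path = longest path = max(24, 21) = 24

24


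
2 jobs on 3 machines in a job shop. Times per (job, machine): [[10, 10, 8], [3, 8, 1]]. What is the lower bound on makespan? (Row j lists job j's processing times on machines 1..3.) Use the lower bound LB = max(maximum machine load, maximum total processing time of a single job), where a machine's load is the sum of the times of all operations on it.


Machine loads:
  Machine 1: 10 + 3 = 13
  Machine 2: 10 + 8 = 18
  Machine 3: 8 + 1 = 9
Max machine load = 18
Job totals:
  Job 1: 28
  Job 2: 12
Max job total = 28
Lower bound = max(18, 28) = 28

28


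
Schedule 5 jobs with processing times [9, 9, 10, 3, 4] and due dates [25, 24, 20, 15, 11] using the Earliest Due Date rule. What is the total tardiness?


Sort by due date (EDD order): [(4, 11), (3, 15), (10, 20), (9, 24), (9, 25)]
Compute completion times and tardiness:
  Job 1: p=4, d=11, C=4, tardiness=max(0,4-11)=0
  Job 2: p=3, d=15, C=7, tardiness=max(0,7-15)=0
  Job 3: p=10, d=20, C=17, tardiness=max(0,17-20)=0
  Job 4: p=9, d=24, C=26, tardiness=max(0,26-24)=2
  Job 5: p=9, d=25, C=35, tardiness=max(0,35-25)=10
Total tardiness = 12

12


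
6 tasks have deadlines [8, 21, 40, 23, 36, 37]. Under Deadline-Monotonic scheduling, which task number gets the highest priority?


Sort tasks by relative deadline (ascending):
  Task 1: deadline = 8
  Task 2: deadline = 21
  Task 4: deadline = 23
  Task 5: deadline = 36
  Task 6: deadline = 37
  Task 3: deadline = 40
Priority order (highest first): [1, 2, 4, 5, 6, 3]
Highest priority task = 1

1


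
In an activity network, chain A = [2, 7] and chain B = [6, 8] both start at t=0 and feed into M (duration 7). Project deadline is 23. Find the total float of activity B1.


Forward pass: ES(B1) = sum of predecessors on chain B = 0
EF = ES + duration = 0 + 6 = 6
Backward pass: LF(M) = deadline = 23; LS(M) = 23 - 7 = 16
LF(B1) = LS(M) - sum(successors on chain B) = 16 - 8 = 8
LS = LF - duration = 8 - 6 = 2
Total float = LS - ES = 2 - 0 = 2

2


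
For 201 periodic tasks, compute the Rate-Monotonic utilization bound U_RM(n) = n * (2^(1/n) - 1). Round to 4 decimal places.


Compute 2^(1/201) = 1.0034544463
Subtract 1: 1.0034544463 - 1 = 0.0034544463
Multiply by n: 201 * 0.0034544463 = 0.6943437063
Round to 4 dp: 0.6943

0.6943


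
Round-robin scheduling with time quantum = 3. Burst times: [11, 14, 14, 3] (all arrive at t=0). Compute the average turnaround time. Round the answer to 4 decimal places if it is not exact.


Time quantum = 3
Execution trace:
  J1 runs 3 units, time = 3
  J2 runs 3 units, time = 6
  J3 runs 3 units, time = 9
  J4 runs 3 units, time = 12
  J1 runs 3 units, time = 15
  J2 runs 3 units, time = 18
  J3 runs 3 units, time = 21
  J1 runs 3 units, time = 24
  J2 runs 3 units, time = 27
  J3 runs 3 units, time = 30
  J1 runs 2 units, time = 32
  J2 runs 3 units, time = 35
  J3 runs 3 units, time = 38
  J2 runs 2 units, time = 40
  J3 runs 2 units, time = 42
Finish times: [32, 40, 42, 12]
Average turnaround = 126/4 = 31.5

31.5


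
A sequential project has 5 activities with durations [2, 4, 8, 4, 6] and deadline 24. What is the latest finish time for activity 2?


LF(activity 2) = deadline - sum of successor durations
Successors: activities 3 through 5 with durations [8, 4, 6]
Sum of successor durations = 18
LF = 24 - 18 = 6

6


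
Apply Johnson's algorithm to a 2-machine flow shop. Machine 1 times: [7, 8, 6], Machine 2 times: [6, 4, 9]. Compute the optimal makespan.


Apply Johnson's rule:
  Group 1 (a <= b): [(3, 6, 9)]
  Group 2 (a > b): [(1, 7, 6), (2, 8, 4)]
Optimal job order: [3, 1, 2]
Schedule:
  Job 3: M1 done at 6, M2 done at 15
  Job 1: M1 done at 13, M2 done at 21
  Job 2: M1 done at 21, M2 done at 25
Makespan = 25

25


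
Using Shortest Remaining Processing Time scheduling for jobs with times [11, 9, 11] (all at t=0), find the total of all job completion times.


Since all jobs arrive at t=0, SRPT equals SPT ordering.
SPT order: [9, 11, 11]
Completion times:
  Job 1: p=9, C=9
  Job 2: p=11, C=20
  Job 3: p=11, C=31
Total completion time = 9 + 20 + 31 = 60

60


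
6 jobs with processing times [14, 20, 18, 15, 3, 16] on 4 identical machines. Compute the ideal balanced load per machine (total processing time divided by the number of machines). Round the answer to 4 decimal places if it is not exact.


Total processing time = 14 + 20 + 18 + 15 + 3 + 16 = 86
Number of machines = 4
Ideal balanced load = 86 / 4 = 21.5

21.5


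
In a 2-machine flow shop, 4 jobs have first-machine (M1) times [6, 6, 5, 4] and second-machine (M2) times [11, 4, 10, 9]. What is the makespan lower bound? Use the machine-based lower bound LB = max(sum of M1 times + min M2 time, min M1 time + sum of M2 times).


LB1 = sum(M1 times) + min(M2 times) = 21 + 4 = 25
LB2 = min(M1 times) + sum(M2 times) = 4 + 34 = 38
Lower bound = max(LB1, LB2) = max(25, 38) = 38

38


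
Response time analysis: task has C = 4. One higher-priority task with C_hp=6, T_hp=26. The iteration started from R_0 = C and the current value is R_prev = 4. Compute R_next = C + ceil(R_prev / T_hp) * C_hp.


R_next = C + ceil(R_prev / T_hp) * C_hp
ceil(4 / 26) = ceil(0.1538) = 1
Interference = 1 * 6 = 6
R_next = 4 + 6 = 10

10


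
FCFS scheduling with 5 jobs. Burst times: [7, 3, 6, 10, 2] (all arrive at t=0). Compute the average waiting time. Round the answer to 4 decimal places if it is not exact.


FCFS order (as given): [7, 3, 6, 10, 2]
Waiting times:
  Job 1: wait = 0
  Job 2: wait = 7
  Job 3: wait = 10
  Job 4: wait = 16
  Job 5: wait = 26
Sum of waiting times = 59
Average waiting time = 59/5 = 11.8

11.8


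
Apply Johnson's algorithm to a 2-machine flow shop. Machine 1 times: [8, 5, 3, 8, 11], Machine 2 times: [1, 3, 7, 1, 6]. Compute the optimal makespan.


Apply Johnson's rule:
  Group 1 (a <= b): [(3, 3, 7)]
  Group 2 (a > b): [(5, 11, 6), (2, 5, 3), (1, 8, 1), (4, 8, 1)]
Optimal job order: [3, 5, 2, 1, 4]
Schedule:
  Job 3: M1 done at 3, M2 done at 10
  Job 5: M1 done at 14, M2 done at 20
  Job 2: M1 done at 19, M2 done at 23
  Job 1: M1 done at 27, M2 done at 28
  Job 4: M1 done at 35, M2 done at 36
Makespan = 36

36


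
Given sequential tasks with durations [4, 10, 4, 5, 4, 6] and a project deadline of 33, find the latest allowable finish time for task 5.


LF(activity 5) = deadline - sum of successor durations
Successors: activities 6 through 6 with durations [6]
Sum of successor durations = 6
LF = 33 - 6 = 27

27


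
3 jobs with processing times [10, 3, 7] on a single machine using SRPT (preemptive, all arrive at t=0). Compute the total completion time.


Since all jobs arrive at t=0, SRPT equals SPT ordering.
SPT order: [3, 7, 10]
Completion times:
  Job 1: p=3, C=3
  Job 2: p=7, C=10
  Job 3: p=10, C=20
Total completion time = 3 + 10 + 20 = 33

33
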